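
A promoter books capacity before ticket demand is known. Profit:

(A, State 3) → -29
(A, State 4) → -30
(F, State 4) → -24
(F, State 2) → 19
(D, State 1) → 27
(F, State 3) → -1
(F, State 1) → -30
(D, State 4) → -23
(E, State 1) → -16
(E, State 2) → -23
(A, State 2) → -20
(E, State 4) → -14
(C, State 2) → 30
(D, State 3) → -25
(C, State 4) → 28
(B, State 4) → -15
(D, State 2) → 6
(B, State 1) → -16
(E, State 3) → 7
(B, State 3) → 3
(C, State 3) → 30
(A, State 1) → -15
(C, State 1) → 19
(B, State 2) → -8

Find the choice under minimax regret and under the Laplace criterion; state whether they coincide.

minimax regret → C; laplace → C (agree)

Column bests: State 1=27, State 2=30, State 3=30, State 4=28.
A regrets: 42, 50, 59, 58 → max 59
B regrets: 43, 38, 27, 43 → max 43
C regrets: 8, 0, 0, 0 → max 8
D regrets: 0, 24, 55, 51 → max 55
E regrets: 43, 53, 23, 42 → max 53
F regrets: 57, 11, 31, 52 → max 57
Smallest max regret = 8 → C.
Row averages: A=-23.5, B=-9, C=26.75, D=-3.75, E=-11.5, F=-9
Highest average = 26.75 → C.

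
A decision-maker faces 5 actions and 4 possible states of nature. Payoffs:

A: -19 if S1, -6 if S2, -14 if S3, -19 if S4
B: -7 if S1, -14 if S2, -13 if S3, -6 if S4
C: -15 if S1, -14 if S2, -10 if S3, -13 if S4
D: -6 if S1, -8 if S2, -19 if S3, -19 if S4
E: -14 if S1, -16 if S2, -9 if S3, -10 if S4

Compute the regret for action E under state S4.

4

Best payoff under S4 is -6.
Regret = -6 − (-10) = 4.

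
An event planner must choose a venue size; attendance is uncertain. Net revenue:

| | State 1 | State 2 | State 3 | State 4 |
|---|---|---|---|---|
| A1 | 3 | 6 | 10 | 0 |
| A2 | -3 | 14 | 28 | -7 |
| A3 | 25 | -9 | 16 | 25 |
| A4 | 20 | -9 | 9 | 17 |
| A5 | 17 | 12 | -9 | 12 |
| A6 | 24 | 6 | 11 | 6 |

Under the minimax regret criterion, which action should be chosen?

A6

Column bests: State 1=25, State 2=14, State 3=28, State 4=25.
A1 regrets: 22, 8, 18, 25 → max 25
A2 regrets: 28, 0, 0, 32 → max 32
A3 regrets: 0, 23, 12, 0 → max 23
A4 regrets: 5, 23, 19, 8 → max 23
A5 regrets: 8, 2, 37, 13 → max 37
A6 regrets: 1, 8, 17, 19 → max 19
Smallest max regret = 19 → A6.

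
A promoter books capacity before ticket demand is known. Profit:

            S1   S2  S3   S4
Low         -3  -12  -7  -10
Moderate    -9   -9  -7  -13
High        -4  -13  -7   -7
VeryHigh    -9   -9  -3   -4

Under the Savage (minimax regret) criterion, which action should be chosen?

High

Column bests: S1=-3, S2=-9, S3=-3, S4=-4.
Low regrets: 0, 3, 4, 6 → max 6
Moderate regrets: 6, 0, 4, 9 → max 9
High regrets: 1, 4, 4, 3 → max 4
VeryHigh regrets: 6, 0, 0, 0 → max 6
Smallest max regret = 4 → High.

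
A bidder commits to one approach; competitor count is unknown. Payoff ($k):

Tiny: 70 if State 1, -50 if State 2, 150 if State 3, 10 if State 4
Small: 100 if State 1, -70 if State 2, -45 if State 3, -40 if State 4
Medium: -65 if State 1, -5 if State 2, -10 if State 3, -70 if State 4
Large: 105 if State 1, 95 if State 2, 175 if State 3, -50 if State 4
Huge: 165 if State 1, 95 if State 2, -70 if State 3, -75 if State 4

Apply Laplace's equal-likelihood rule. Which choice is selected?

Large

Row averages: Tiny=45, Small=-13.75, Medium=-37.5, Large=81.25, Huge=28.75
Highest average = 81.25 → Large.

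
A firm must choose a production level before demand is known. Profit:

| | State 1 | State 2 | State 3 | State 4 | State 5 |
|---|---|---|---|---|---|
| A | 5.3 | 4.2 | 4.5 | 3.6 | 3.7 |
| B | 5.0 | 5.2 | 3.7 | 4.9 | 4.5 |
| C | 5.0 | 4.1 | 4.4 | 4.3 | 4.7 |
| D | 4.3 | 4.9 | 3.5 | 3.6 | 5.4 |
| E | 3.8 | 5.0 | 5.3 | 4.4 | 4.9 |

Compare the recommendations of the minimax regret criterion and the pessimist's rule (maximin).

minimax regret → C; maximin → C (agree)

Column bests: State 1=5.3, State 2=5.2, State 3=5.3, State 4=4.9, State 5=5.4.
A regrets: 0.0, 1.0, 0.8, 1.3, 1.7 → max 1.7
B regrets: 0.3, 0.0, 1.6, 0.0, 0.9 → max 1.6
C regrets: 0.3, 1.1, 0.9, 0.6, 0.7 → max 1.1
D regrets: 1.0, 0.3, 1.8, 1.3, 0.0 → max 1.8
E regrets: 1.5, 0.2, 0.0, 0.5, 0.5 → max 1.5
Smallest max regret = 1.1 → C.
Row minima: A=3.6, B=3.7, C=4.1, D=3.5, E=3.8
Best worst-case = 4.1 → C.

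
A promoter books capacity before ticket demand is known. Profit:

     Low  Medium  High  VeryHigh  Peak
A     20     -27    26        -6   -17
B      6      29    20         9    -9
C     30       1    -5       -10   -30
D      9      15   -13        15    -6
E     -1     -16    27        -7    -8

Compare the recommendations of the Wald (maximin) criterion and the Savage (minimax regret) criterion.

Row minima: A=-27, B=-9, C=-30, D=-13, E=-16
Best worst-case = -9 → B.
Column bests: Low=30, Medium=29, High=27, VeryHigh=15, Peak=-6.
A regrets: 10, 56, 1, 21, 11 → max 56
B regrets: 24, 0, 7, 6, 3 → max 24
C regrets: 0, 28, 32, 25, 24 → max 32
D regrets: 21, 14, 40, 0, 0 → max 40
E regrets: 31, 45, 0, 22, 2 → max 45
Smallest max regret = 24 → B.

maximin → B; minimax regret → B (agree)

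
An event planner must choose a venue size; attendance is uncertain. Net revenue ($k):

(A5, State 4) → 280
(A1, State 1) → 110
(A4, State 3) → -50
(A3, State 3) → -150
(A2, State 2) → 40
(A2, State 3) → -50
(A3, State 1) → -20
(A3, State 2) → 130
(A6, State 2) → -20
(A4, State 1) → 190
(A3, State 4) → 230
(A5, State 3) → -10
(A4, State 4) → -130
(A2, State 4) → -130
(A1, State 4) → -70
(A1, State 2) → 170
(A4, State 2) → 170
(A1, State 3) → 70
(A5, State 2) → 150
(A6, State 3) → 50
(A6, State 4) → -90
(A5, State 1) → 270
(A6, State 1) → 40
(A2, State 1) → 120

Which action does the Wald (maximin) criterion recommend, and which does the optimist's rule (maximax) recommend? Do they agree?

Row minima: A1=-70, A2=-130, A3=-150, A4=-130, A5=-10, A6=-90
Best worst-case = -10 → A5.
Row maxima: A1=170, A2=120, A3=230, A4=190, A5=280, A6=50
Best best-case = 280 → A5.

maximin → A5; maximax → A5 (agree)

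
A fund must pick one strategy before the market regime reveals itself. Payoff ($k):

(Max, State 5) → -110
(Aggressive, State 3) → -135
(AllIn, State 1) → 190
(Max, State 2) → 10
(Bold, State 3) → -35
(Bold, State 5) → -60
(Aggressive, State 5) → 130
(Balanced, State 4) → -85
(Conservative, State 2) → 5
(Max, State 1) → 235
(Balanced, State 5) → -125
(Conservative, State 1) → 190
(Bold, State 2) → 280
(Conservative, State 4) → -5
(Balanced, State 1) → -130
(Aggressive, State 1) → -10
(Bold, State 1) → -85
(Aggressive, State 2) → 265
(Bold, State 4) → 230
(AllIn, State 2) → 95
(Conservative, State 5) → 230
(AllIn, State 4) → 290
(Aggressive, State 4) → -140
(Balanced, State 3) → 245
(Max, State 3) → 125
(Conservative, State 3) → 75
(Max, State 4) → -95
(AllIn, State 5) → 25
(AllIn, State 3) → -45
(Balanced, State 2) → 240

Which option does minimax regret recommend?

AllIn

Column bests: State 1=235, State 2=280, State 3=245, State 4=290, State 5=230.
Conservative regrets: 45, 275, 170, 295, 0 → max 295
Balanced regrets: 365, 40, 0, 375, 355 → max 375
Aggressive regrets: 245, 15, 380, 430, 100 → max 430
Bold regrets: 320, 0, 280, 60, 290 → max 320
AllIn regrets: 45, 185, 290, 0, 205 → max 290
Max regrets: 0, 270, 120, 385, 340 → max 385
Smallest max regret = 290 → AllIn.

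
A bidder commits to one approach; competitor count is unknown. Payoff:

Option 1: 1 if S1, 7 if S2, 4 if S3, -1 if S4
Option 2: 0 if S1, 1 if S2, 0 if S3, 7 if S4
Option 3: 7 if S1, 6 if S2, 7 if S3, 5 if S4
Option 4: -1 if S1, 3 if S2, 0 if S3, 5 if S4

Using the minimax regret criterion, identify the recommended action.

Option 3

Column bests: S1=7, S2=7, S3=7, S4=7.
Option 1 regrets: 6, 0, 3, 8 → max 8
Option 2 regrets: 7, 6, 7, 0 → max 7
Option 3 regrets: 0, 1, 0, 2 → max 2
Option 4 regrets: 8, 4, 7, 2 → max 8
Smallest max regret = 2 → Option 3.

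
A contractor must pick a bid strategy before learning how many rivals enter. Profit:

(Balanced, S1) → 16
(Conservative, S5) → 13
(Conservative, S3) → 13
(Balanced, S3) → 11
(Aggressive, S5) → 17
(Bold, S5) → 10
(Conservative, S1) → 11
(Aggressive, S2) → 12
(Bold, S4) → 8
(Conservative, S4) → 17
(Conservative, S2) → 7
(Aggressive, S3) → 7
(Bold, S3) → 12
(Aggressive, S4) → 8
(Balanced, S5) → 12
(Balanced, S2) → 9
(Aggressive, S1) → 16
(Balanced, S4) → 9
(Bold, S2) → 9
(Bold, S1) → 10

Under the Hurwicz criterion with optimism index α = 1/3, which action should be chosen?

Balanced

Conservative: 1/3·17 + 2/3·7 = 31/3
Balanced: 1/3·16 + 2/3·9 = 34/3
Aggressive: 1/3·17 + 2/3·7 = 31/3
Bold: 1/3·12 + 2/3·8 = 28/3
Highest Hurwicz score = 34/3 → Balanced.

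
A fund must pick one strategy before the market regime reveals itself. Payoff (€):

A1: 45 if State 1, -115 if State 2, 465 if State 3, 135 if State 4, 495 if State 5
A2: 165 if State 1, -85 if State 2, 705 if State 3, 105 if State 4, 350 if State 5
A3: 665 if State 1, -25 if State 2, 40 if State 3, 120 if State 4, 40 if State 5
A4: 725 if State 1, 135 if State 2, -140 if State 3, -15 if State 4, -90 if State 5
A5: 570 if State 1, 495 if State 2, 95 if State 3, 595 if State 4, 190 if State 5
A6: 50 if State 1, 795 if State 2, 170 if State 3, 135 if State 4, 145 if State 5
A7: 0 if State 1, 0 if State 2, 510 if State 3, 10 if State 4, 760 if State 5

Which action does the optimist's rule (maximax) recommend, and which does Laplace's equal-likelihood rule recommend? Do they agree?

maximax → A6; laplace → A5 (disagree)

Row maxima: A1=495, A2=705, A3=665, A4=725, A5=595, A6=795, A7=760
Best best-case = 795 → A6.
Row averages: A1=205, A2=248, A3=168, A4=123, A5=389, A6=259, A7=256
Highest average = 389 → A5.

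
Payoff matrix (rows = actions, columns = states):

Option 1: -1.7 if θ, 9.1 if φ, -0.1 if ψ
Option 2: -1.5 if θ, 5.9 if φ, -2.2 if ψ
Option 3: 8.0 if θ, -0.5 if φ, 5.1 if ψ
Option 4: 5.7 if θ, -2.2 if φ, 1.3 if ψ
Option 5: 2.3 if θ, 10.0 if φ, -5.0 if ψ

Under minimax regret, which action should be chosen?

Option 2

Column bests: θ=8.0, φ=10.0, ψ=5.1.
Option 1 regrets: 9.7, 0.9, 5.2 → max 9.7
Option 2 regrets: 9.5, 4.1, 7.3 → max 9.5
Option 3 regrets: 0.0, 10.5, 0.0 → max 10.5
Option 4 regrets: 2.3, 12.2, 3.8 → max 12.2
Option 5 regrets: 5.7, 0.0, 10.1 → max 10.1
Smallest max regret = 9.5 → Option 2.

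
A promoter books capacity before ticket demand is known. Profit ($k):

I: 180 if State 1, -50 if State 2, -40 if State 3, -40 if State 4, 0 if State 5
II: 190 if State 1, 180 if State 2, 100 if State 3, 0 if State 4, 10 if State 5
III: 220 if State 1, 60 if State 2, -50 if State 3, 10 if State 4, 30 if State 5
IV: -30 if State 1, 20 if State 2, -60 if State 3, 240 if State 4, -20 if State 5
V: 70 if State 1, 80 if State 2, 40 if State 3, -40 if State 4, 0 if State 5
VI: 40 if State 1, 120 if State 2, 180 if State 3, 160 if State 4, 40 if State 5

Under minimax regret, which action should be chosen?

Column bests: State 1=220, State 2=180, State 3=180, State 4=240, State 5=40.
I regrets: 40, 230, 220, 280, 40 → max 280
II regrets: 30, 0, 80, 240, 30 → max 240
III regrets: 0, 120, 230, 230, 10 → max 230
IV regrets: 250, 160, 240, 0, 60 → max 250
V regrets: 150, 100, 140, 280, 40 → max 280
VI regrets: 180, 60, 0, 80, 0 → max 180
Smallest max regret = 180 → VI.

VI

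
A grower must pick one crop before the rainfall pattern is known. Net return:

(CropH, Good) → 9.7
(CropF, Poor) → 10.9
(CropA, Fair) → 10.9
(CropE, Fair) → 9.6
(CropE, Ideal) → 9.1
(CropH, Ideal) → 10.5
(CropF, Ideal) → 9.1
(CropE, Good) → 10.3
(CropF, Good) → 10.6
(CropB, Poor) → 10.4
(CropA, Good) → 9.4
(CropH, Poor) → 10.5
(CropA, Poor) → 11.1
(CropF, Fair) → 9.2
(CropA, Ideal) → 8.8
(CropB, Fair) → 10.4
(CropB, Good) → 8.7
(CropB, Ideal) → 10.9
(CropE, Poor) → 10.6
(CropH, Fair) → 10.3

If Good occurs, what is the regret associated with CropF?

Best payoff under Good is 10.6.
Regret = 10.6 − 10.6 = 0.0.

0.0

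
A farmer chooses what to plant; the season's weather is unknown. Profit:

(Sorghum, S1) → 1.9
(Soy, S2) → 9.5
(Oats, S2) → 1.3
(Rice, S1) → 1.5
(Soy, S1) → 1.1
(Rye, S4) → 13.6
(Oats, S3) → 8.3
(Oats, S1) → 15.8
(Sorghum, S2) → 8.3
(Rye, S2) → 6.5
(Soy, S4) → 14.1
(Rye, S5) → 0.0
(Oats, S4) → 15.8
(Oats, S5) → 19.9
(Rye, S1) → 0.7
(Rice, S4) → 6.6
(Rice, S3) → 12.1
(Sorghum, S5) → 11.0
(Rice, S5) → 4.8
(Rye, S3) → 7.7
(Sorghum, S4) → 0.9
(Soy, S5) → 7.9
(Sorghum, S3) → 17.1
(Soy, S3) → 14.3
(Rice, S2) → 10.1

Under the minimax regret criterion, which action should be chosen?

Column bests: S1=15.8, S2=10.1, S3=17.1, S4=15.8, S5=19.9.
Rye regrets: 15.1, 3.6, 9.4, 2.2, 19.9 → max 19.9
Soy regrets: 14.7, 0.6, 2.8, 1.7, 12.0 → max 14.7
Sorghum regrets: 13.9, 1.8, 0.0, 14.9, 8.9 → max 14.9
Oats regrets: 0.0, 8.8, 8.8, 0.0, 0.0 → max 8.8
Rice regrets: 14.3, 0.0, 5.0, 9.2, 15.1 → max 15.1
Smallest max regret = 8.8 → Oats.

Oats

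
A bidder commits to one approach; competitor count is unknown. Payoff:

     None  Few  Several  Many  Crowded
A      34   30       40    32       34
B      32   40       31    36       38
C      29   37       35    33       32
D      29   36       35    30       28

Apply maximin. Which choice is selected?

Row minima: A=30, B=31, C=29, D=28
Best worst-case = 31 → B.

B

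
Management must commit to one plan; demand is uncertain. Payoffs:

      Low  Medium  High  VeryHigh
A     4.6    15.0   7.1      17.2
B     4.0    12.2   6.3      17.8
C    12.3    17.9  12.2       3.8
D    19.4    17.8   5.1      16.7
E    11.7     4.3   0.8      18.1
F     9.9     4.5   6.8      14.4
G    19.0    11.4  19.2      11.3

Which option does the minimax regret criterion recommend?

G

Column bests: Low=19.4, Medium=17.9, High=19.2, VeryHigh=18.1.
A regrets: 14.8, 2.9, 12.1, 0.9 → max 14.8
B regrets: 15.4, 5.7, 12.9, 0.3 → max 15.4
C regrets: 7.1, 0.0, 7.0, 14.3 → max 14.3
D regrets: 0.0, 0.1, 14.1, 1.4 → max 14.1
E regrets: 7.7, 13.6, 18.4, 0.0 → max 18.4
F regrets: 9.5, 13.4, 12.4, 3.7 → max 13.4
G regrets: 0.4, 6.5, 0.0, 6.8 → max 6.8
Smallest max regret = 6.8 → G.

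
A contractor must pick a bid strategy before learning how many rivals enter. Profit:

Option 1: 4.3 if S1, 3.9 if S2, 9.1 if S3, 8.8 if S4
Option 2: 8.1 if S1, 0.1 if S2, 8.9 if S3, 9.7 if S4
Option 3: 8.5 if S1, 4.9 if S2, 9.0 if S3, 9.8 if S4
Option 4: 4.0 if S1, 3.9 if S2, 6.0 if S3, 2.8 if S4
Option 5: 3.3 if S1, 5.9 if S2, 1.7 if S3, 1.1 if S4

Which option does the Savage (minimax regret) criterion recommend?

Column bests: S1=8.5, S2=5.9, S3=9.1, S4=9.8.
Option 1 regrets: 4.2, 2.0, 0.0, 1.0 → max 4.2
Option 2 regrets: 0.4, 5.8, 0.2, 0.1 → max 5.8
Option 3 regrets: 0.0, 1.0, 0.1, 0.0 → max 1.0
Option 4 regrets: 4.5, 2.0, 3.1, 7.0 → max 7.0
Option 5 regrets: 5.2, 0.0, 7.4, 8.7 → max 8.7
Smallest max regret = 1.0 → Option 3.

Option 3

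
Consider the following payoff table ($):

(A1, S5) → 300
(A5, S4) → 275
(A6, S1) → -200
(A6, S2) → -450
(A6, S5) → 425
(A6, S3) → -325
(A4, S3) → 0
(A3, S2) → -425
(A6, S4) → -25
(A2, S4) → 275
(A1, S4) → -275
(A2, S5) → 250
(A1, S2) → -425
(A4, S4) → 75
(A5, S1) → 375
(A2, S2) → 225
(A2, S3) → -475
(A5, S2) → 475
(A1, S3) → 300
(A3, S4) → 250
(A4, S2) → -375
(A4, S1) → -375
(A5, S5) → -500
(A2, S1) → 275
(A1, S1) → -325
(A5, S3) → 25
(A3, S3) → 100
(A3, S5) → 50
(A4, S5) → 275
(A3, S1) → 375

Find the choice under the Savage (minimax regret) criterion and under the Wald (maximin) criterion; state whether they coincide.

minimax regret → A2; maximin → A4 (disagree)

Column bests: S1=375, S2=475, S3=300, S4=275, S5=425.
A1 regrets: 700, 900, 0, 550, 125 → max 900
A2 regrets: 100, 250, 775, 0, 175 → max 775
A3 regrets: 0, 900, 200, 25, 375 → max 900
A4 regrets: 750, 850, 300, 200, 150 → max 850
A5 regrets: 0, 0, 275, 0, 925 → max 925
A6 regrets: 575, 925, 625, 300, 0 → max 925
Smallest max regret = 775 → A2.
Row minima: A1=-425, A2=-475, A3=-425, A4=-375, A5=-500, A6=-450
Best worst-case = -375 → A4.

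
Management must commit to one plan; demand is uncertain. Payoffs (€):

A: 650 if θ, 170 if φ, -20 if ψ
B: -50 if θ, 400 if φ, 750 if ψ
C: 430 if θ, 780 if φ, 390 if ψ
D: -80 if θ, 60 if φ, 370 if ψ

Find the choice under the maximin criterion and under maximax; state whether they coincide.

maximin → C; maximax → C (agree)

Row minima: A=-20, B=-50, C=390, D=-80
Best worst-case = 390 → C.
Row maxima: A=650, B=750, C=780, D=370
Best best-case = 780 → C.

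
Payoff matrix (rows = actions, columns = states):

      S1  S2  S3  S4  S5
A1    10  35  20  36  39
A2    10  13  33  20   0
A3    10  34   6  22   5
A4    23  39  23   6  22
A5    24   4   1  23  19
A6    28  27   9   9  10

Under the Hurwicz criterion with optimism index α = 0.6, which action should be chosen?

A1

A1: 0.6·39 + 0.4·10 = 27.4
A2: 0.6·33 + 0.4·0 = 19.8
A3: 0.6·34 + 0.4·5 = 22.4
A4: 0.6·39 + 0.4·6 = 25.8
A5: 0.6·24 + 0.4·1 = 14.8
A6: 0.6·28 + 0.4·9 = 20.4
Highest Hurwicz score = 27.4 → A1.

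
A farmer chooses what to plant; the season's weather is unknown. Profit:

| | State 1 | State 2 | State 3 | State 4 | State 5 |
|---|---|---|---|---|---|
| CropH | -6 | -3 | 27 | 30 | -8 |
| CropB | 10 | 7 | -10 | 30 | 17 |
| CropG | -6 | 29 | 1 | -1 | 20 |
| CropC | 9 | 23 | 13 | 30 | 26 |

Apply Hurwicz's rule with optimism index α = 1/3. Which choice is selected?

CropC

CropH: 1/3·30 + 2/3·(-8) = 14/3
CropB: 1/3·30 + 2/3·(-10) = 10/3
CropG: 1/3·29 + 2/3·(-6) = 17/3
CropC: 1/3·30 + 2/3·9 = 16
Highest Hurwicz score = 16 → CropC.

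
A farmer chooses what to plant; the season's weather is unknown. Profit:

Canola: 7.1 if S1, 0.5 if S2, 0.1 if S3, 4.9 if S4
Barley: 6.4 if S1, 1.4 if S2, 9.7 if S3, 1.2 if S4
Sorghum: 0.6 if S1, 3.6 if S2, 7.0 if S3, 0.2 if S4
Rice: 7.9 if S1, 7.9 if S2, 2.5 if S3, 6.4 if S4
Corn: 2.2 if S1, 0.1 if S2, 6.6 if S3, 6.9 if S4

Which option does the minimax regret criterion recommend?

Column bests: S1=7.9, S2=7.9, S3=9.7, S4=6.9.
Canola regrets: 0.8, 7.4, 9.6, 2.0 → max 9.6
Barley regrets: 1.5, 6.5, 0.0, 5.7 → max 6.5
Sorghum regrets: 7.3, 4.3, 2.7, 6.7 → max 7.3
Rice regrets: 0.0, 0.0, 7.2, 0.5 → max 7.2
Corn regrets: 5.7, 7.8, 3.1, 0.0 → max 7.8
Smallest max regret = 6.5 → Barley.

Barley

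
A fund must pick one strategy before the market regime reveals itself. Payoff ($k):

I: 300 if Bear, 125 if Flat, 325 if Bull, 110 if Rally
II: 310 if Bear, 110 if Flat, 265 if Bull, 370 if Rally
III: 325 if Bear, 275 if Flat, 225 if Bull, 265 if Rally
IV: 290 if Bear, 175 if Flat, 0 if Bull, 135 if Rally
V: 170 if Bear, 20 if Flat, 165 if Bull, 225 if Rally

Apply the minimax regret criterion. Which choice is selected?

III

Column bests: Bear=325, Flat=275, Bull=325, Rally=370.
I regrets: 25, 150, 0, 260 → max 260
II regrets: 15, 165, 60, 0 → max 165
III regrets: 0, 0, 100, 105 → max 105
IV regrets: 35, 100, 325, 235 → max 325
V regrets: 155, 255, 160, 145 → max 255
Smallest max regret = 105 → III.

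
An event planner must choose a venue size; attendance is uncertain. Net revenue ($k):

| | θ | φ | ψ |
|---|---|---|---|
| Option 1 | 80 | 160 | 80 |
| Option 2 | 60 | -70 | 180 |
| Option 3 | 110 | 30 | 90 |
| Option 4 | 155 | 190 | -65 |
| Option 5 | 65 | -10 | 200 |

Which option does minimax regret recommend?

Column bests: θ=155, φ=190, ψ=200.
Option 1 regrets: 75, 30, 120 → max 120
Option 2 regrets: 95, 260, 20 → max 260
Option 3 regrets: 45, 160, 110 → max 160
Option 4 regrets: 0, 0, 265 → max 265
Option 5 regrets: 90, 200, 0 → max 200
Smallest max regret = 120 → Option 1.

Option 1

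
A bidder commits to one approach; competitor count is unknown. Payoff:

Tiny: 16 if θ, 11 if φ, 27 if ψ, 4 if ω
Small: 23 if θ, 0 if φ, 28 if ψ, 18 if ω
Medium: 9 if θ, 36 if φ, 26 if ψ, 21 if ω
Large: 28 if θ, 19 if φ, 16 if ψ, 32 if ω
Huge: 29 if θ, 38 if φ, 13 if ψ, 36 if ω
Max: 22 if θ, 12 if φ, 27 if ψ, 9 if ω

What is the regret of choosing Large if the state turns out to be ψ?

Best payoff under ψ is 28.
Regret = 28 − 16 = 12.

12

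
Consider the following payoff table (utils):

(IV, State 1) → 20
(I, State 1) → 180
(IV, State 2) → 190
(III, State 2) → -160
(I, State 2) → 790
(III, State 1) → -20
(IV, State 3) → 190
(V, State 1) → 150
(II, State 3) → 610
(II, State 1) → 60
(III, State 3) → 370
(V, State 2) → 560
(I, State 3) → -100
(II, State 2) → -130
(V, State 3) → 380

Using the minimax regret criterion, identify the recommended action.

Column bests: State 1=180, State 2=790, State 3=610.
I regrets: 0, 0, 710 → max 710
II regrets: 120, 920, 0 → max 920
III regrets: 200, 950, 240 → max 950
IV regrets: 160, 600, 420 → max 600
V regrets: 30, 230, 230 → max 230
Smallest max regret = 230 → V.

V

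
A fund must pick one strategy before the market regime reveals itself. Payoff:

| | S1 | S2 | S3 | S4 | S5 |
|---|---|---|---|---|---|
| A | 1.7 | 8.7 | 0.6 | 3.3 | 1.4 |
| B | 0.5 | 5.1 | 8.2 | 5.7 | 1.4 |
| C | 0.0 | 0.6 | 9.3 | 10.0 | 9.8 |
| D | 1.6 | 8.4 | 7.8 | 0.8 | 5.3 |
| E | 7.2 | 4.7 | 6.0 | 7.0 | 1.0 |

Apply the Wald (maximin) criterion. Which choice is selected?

Row minima: A=0.6, B=0.5, C=0.0, D=0.8, E=1.0
Best worst-case = 1.0 → E.

E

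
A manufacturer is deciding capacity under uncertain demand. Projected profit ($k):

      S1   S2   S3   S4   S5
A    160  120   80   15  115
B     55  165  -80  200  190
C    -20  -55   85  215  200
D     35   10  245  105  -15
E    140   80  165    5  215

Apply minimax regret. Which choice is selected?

A

Column bests: S1=160, S2=165, S3=245, S4=215, S5=215.
A regrets: 0, 45, 165, 200, 100 → max 200
B regrets: 105, 0, 325, 15, 25 → max 325
C regrets: 180, 220, 160, 0, 15 → max 220
D regrets: 125, 155, 0, 110, 230 → max 230
E regrets: 20, 85, 80, 210, 0 → max 210
Smallest max regret = 200 → A.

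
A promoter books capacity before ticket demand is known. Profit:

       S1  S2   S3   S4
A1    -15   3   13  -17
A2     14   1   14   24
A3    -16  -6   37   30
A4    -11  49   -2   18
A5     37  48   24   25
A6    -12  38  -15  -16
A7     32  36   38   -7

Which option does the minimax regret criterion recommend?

A5

Column bests: S1=37, S2=49, S3=38, S4=30.
A1 regrets: 52, 46, 25, 47 → max 52
A2 regrets: 23, 48, 24, 6 → max 48
A3 regrets: 53, 55, 1, 0 → max 55
A4 regrets: 48, 0, 40, 12 → max 48
A5 regrets: 0, 1, 14, 5 → max 14
A6 regrets: 49, 11, 53, 46 → max 53
A7 regrets: 5, 13, 0, 37 → max 37
Smallest max regret = 14 → A5.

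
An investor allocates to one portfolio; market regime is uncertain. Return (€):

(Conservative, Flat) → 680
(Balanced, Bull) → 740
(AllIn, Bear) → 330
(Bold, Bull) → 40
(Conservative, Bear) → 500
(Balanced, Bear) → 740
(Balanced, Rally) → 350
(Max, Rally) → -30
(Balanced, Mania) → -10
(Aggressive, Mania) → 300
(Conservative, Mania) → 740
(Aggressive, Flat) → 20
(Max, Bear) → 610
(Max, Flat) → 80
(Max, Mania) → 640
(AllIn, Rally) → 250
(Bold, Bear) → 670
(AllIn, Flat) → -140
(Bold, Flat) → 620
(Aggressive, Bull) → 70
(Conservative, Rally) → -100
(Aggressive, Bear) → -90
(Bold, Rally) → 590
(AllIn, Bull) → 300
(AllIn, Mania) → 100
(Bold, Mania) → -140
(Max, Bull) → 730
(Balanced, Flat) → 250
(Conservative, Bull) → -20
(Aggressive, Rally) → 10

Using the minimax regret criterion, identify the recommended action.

Column bests: Bear=740, Flat=680, Bull=740, Rally=590, Mania=740.
Conservative regrets: 240, 0, 760, 690, 0 → max 760
Balanced regrets: 0, 430, 0, 240, 750 → max 750
Aggressive regrets: 830, 660, 670, 580, 440 → max 830
Bold regrets: 70, 60, 700, 0, 880 → max 880
AllIn regrets: 410, 820, 440, 340, 640 → max 820
Max regrets: 130, 600, 10, 620, 100 → max 620
Smallest max regret = 620 → Max.

Max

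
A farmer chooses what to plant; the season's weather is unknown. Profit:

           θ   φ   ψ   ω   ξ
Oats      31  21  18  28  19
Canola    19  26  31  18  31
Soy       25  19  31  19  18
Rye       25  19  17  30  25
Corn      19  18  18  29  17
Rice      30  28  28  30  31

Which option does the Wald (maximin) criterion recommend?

Row minima: Oats=18, Canola=18, Soy=18, Rye=17, Corn=17, Rice=28
Best worst-case = 28 → Rice.

Rice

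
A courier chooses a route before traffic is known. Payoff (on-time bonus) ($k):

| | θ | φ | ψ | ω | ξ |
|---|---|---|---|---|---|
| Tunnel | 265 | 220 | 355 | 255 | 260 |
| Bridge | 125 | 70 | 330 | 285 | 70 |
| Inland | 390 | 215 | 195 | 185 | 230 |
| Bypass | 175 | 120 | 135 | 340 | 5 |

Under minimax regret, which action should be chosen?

Column bests: θ=390, φ=220, ψ=355, ω=340, ξ=260.
Tunnel regrets: 125, 0, 0, 85, 0 → max 125
Bridge regrets: 265, 150, 25, 55, 190 → max 265
Inland regrets: 0, 5, 160, 155, 30 → max 160
Bypass regrets: 215, 100, 220, 0, 255 → max 255
Smallest max regret = 125 → Tunnel.

Tunnel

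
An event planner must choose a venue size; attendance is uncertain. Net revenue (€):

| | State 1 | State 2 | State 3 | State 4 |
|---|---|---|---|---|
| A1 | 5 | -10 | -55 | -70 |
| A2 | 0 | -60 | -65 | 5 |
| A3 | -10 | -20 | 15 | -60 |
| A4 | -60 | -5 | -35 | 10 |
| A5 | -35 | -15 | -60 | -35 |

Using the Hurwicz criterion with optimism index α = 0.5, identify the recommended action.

A1: 0.5·5 + 0.5·(-70) = -32.5
A2: 0.5·5 + 0.5·(-65) = -30
A3: 0.5·15 + 0.5·(-60) = -22.5
A4: 0.5·10 + 0.5·(-60) = -25
A5: 0.5·(-15) + 0.5·(-60) = -37.5
Highest Hurwicz score = -22.5 → A3.

A3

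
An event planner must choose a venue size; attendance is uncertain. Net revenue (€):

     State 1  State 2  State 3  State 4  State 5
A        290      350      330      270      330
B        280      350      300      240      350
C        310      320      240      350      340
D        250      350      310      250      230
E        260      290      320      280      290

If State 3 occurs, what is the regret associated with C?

90

Best payoff under State 3 is 330.
Regret = 330 − 240 = 90.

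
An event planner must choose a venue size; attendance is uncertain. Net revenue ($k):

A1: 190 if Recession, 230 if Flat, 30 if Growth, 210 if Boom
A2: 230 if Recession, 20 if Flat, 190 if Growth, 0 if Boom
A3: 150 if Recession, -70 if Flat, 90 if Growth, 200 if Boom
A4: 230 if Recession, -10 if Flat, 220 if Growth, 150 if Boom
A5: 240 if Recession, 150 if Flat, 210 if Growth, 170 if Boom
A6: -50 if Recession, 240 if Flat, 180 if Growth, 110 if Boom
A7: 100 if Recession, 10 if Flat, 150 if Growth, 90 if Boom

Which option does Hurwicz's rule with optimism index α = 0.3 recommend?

A5

A1: 0.3·230 + 0.7·30 = 90
A2: 0.3·230 + 0.7·0 = 69
A3: 0.3·200 + 0.7·(-70) = 11
A4: 0.3·230 + 0.7·(-10) = 62
A5: 0.3·240 + 0.7·150 = 177
A6: 0.3·240 + 0.7·(-50) = 37
A7: 0.3·150 + 0.7·10 = 52
Highest Hurwicz score = 177 → A5.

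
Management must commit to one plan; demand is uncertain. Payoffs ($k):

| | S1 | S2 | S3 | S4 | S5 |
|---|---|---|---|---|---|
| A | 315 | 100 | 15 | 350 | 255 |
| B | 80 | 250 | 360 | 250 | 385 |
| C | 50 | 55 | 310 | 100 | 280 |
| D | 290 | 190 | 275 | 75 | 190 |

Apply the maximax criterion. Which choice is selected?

Row maxima: A=350, B=385, C=310, D=290
Best best-case = 385 → B.

B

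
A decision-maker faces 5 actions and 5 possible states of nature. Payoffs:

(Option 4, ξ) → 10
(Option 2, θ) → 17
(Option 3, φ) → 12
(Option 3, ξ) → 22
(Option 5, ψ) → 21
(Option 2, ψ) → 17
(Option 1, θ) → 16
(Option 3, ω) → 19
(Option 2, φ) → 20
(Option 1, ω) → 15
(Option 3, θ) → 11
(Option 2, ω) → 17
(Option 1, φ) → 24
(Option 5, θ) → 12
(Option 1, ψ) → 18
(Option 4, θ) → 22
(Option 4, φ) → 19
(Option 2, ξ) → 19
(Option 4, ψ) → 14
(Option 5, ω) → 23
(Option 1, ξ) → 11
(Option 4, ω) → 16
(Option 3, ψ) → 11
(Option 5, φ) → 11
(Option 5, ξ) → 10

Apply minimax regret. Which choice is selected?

Column bests: θ=22, φ=24, ψ=21, ω=23, ξ=22.
Option 1 regrets: 6, 0, 3, 8, 11 → max 11
Option 2 regrets: 5, 4, 4, 6, 3 → max 6
Option 3 regrets: 11, 12, 10, 4, 0 → max 12
Option 4 regrets: 0, 5, 7, 7, 12 → max 12
Option 5 regrets: 10, 13, 0, 0, 12 → max 13
Smallest max regret = 6 → Option 2.

Option 2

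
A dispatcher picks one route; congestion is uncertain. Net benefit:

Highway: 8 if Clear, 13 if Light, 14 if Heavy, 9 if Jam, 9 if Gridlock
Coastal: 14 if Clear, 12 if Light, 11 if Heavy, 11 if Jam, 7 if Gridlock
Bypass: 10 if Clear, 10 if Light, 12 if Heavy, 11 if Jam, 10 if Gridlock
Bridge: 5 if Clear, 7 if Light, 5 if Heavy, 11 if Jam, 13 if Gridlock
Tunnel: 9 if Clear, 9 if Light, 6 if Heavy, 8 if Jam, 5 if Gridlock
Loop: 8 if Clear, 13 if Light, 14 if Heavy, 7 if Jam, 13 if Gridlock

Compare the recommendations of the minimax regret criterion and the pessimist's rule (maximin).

Column bests: Clear=14, Light=13, Heavy=14, Jam=11, Gridlock=13.
Highway regrets: 6, 0, 0, 2, 4 → max 6
Coastal regrets: 0, 1, 3, 0, 6 → max 6
Bypass regrets: 4, 3, 2, 0, 3 → max 4
Bridge regrets: 9, 6, 9, 0, 0 → max 9
Tunnel regrets: 5, 4, 8, 3, 8 → max 8
Loop regrets: 6, 0, 0, 4, 0 → max 6
Smallest max regret = 4 → Bypass.
Row minima: Highway=8, Coastal=7, Bypass=10, Bridge=5, Tunnel=5, Loop=7
Best worst-case = 10 → Bypass.

minimax regret → Bypass; maximin → Bypass (agree)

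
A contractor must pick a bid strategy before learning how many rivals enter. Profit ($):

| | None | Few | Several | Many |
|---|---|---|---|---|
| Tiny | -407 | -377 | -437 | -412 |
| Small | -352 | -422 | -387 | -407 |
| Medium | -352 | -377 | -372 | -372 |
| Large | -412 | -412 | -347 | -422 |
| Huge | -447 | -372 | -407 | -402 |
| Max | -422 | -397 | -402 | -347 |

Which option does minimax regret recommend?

Column bests: None=-352, Few=-372, Several=-347, Many=-347.
Tiny regrets: 55, 5, 90, 65 → max 90
Small regrets: 0, 50, 40, 60 → max 60
Medium regrets: 0, 5, 25, 25 → max 25
Large regrets: 60, 40, 0, 75 → max 75
Huge regrets: 95, 0, 60, 55 → max 95
Max regrets: 70, 25, 55, 0 → max 70
Smallest max regret = 25 → Medium.

Medium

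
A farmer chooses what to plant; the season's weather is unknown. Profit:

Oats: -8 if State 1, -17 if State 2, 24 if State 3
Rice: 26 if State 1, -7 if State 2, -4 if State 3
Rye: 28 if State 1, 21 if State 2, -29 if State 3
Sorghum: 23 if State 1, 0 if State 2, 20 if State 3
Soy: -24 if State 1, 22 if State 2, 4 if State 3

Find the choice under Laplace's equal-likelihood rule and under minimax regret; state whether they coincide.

laplace → Sorghum; minimax regret → Sorghum (agree)

Row averages: Oats=-1/3, Rice=5, Rye=20/3, Sorghum=43/3, Soy=2/3
Highest average = 43/3 → Sorghum.
Column bests: State 1=28, State 2=22, State 3=24.
Oats regrets: 36, 39, 0 → max 39
Rice regrets: 2, 29, 28 → max 29
Rye regrets: 0, 1, 53 → max 53
Sorghum regrets: 5, 22, 4 → max 22
Soy regrets: 52, 0, 20 → max 52
Smallest max regret = 22 → Sorghum.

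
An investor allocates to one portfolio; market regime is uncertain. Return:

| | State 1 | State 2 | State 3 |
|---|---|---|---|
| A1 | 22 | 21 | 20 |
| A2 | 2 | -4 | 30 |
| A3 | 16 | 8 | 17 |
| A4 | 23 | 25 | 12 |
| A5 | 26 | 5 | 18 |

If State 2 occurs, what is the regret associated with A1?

4

Best payoff under State 2 is 25.
Regret = 25 − 21 = 4.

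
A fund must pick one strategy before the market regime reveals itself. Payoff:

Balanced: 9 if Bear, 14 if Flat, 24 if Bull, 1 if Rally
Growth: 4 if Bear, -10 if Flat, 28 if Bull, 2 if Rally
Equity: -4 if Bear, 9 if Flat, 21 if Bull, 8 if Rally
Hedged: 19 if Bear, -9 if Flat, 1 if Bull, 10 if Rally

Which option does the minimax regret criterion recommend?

Column bests: Bear=19, Flat=14, Bull=28, Rally=10.
Balanced regrets: 10, 0, 4, 9 → max 10
Growth regrets: 15, 24, 0, 8 → max 24
Equity regrets: 23, 5, 7, 2 → max 23
Hedged regrets: 0, 23, 27, 0 → max 27
Smallest max regret = 10 → Balanced.

Balanced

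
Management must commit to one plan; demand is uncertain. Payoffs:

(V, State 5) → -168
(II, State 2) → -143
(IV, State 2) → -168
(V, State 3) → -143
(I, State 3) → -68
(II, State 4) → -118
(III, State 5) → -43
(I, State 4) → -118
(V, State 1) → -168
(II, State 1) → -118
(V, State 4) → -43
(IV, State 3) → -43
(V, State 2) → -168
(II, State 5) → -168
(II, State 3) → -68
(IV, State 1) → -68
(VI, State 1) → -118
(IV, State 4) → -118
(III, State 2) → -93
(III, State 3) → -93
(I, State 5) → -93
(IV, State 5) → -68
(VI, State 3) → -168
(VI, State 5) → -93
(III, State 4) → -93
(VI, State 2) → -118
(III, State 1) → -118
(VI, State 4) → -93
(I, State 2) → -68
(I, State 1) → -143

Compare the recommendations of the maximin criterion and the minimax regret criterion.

Row minima: I=-143, II=-168, III=-118, IV=-168, V=-168, VI=-168
Best worst-case = -118 → III.
Column bests: State 1=-68, State 2=-68, State 3=-43, State 4=-43, State 5=-43.
I regrets: 75, 0, 25, 75, 50 → max 75
II regrets: 50, 75, 25, 75, 125 → max 125
III regrets: 50, 25, 50, 50, 0 → max 50
IV regrets: 0, 100, 0, 75, 25 → max 100
V regrets: 100, 100, 100, 0, 125 → max 125
VI regrets: 50, 50, 125, 50, 50 → max 125
Smallest max regret = 50 → III.

maximin → III; minimax regret → III (agree)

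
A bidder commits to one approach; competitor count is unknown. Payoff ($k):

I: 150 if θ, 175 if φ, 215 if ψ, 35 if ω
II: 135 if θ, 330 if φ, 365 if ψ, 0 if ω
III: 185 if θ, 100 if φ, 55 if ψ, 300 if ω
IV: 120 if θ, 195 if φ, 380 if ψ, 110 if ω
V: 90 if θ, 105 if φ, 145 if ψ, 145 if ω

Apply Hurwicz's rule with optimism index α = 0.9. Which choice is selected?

I: 0.9·215 + 0.1·35 = 197
II: 0.9·365 + 0.1·0 = 328.5
III: 0.9·300 + 0.1·55 = 275.5
IV: 0.9·380 + 0.1·110 = 353
V: 0.9·145 + 0.1·90 = 139.5
Highest Hurwicz score = 353 → IV.

IV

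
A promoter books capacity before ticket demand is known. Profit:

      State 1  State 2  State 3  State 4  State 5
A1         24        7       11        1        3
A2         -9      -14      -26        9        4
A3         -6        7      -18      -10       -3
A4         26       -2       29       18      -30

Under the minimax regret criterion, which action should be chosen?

Column bests: State 1=26, State 2=7, State 3=29, State 4=18, State 5=4.
A1 regrets: 2, 0, 18, 17, 1 → max 18
A2 regrets: 35, 21, 55, 9, 0 → max 55
A3 regrets: 32, 0, 47, 28, 7 → max 47
A4 regrets: 0, 9, 0, 0, 34 → max 34
Smallest max regret = 18 → A1.

A1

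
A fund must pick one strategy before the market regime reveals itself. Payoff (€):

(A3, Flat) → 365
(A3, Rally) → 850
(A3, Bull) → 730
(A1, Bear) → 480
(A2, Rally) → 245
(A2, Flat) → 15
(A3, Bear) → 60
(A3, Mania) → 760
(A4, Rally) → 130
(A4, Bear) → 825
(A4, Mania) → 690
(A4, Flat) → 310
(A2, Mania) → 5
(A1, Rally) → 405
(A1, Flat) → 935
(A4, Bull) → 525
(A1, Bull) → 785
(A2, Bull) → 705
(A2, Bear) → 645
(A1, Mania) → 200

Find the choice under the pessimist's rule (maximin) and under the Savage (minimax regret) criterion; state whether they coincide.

maximin → A1; minimax regret → A1 (agree)

Row minima: A1=200, A2=5, A3=60, A4=130
Best worst-case = 200 → A1.
Column bests: Bear=825, Flat=935, Bull=785, Rally=850, Mania=760.
A1 regrets: 345, 0, 0, 445, 560 → max 560
A2 regrets: 180, 920, 80, 605, 755 → max 920
A3 regrets: 765, 570, 55, 0, 0 → max 765
A4 regrets: 0, 625, 260, 720, 70 → max 720
Smallest max regret = 560 → A1.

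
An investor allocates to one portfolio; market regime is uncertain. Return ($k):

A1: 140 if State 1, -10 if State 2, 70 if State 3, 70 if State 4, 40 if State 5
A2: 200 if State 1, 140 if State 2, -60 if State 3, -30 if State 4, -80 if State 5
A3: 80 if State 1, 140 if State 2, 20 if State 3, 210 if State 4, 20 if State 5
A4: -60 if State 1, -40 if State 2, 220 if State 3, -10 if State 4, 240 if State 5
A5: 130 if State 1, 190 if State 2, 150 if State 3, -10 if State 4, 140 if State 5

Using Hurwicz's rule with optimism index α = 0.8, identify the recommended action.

A4

A1: 0.8·140 + 0.2·(-10) = 110
A2: 0.8·200 + 0.2·(-80) = 144
A3: 0.8·210 + 0.2·20 = 172
A4: 0.8·240 + 0.2·(-60) = 180
A5: 0.8·190 + 0.2·(-10) = 150
Highest Hurwicz score = 180 → A4.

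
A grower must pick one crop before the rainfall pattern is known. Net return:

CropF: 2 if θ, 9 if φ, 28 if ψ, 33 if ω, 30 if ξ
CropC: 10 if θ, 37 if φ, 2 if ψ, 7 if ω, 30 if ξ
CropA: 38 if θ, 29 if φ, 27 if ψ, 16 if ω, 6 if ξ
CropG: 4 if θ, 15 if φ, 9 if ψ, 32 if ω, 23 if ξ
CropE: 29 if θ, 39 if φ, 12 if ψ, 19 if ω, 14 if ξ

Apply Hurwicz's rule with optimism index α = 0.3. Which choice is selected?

CropE

CropF: 0.3·33 + 0.7·2 = 11.3
CropC: 0.3·37 + 0.7·2 = 12.5
CropA: 0.3·38 + 0.7·6 = 15.6
CropG: 0.3·32 + 0.7·4 = 12.4
CropE: 0.3·39 + 0.7·12 = 20.1
Highest Hurwicz score = 20.1 → CropE.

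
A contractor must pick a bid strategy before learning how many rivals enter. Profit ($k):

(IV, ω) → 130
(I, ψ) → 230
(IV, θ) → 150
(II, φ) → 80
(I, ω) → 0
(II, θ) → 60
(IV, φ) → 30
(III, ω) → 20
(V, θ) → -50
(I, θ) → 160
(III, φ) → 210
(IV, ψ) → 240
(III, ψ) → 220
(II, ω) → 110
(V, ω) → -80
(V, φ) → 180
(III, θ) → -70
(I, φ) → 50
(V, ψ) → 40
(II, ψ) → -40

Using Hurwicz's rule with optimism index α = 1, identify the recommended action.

I: 1·230 + 0·0 = 230
II: 1·110 + 0·(-40) = 110
III: 1·220 + 0·(-70) = 220
IV: 1·240 + 0·30 = 240
V: 1·180 + 0·(-80) = 180
Highest Hurwicz score = 240 → IV.

IV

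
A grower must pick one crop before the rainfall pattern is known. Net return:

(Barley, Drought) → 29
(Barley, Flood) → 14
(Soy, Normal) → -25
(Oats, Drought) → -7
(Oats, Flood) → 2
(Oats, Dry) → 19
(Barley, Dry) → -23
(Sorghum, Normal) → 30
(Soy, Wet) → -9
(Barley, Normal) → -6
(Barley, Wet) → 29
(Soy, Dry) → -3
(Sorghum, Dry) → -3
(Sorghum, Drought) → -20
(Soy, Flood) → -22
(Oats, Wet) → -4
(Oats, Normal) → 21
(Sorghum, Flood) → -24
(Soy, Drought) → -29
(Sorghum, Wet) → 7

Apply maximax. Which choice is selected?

Sorghum

Row maxima: Oats=21, Barley=29, Sorghum=30, Soy=-3
Best best-case = 30 → Sorghum.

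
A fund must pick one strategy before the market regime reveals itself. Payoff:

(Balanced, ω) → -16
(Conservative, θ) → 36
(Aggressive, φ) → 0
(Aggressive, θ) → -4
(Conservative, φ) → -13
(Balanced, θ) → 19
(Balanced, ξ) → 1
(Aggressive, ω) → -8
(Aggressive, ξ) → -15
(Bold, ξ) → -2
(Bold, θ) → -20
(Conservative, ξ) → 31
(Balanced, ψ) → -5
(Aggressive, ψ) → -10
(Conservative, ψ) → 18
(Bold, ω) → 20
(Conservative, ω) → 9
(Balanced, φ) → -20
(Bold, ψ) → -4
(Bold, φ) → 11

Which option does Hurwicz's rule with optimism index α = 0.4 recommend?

Conservative

Conservative: 0.4·36 + 0.6·(-13) = 6.6
Balanced: 0.4·19 + 0.6·(-20) = -4.4
Aggressive: 0.4·0 + 0.6·(-15) = -9
Bold: 0.4·20 + 0.6·(-20) = -4
Highest Hurwicz score = 6.6 → Conservative.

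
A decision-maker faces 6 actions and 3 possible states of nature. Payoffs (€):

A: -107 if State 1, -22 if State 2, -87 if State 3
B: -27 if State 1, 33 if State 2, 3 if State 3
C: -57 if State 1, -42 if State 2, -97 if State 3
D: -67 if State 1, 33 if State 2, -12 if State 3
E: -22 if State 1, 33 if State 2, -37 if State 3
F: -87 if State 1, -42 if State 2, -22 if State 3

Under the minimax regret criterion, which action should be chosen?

B

Column bests: State 1=-22, State 2=33, State 3=3.
A regrets: 85, 55, 90 → max 90
B regrets: 5, 0, 0 → max 5
C regrets: 35, 75, 100 → max 100
D regrets: 45, 0, 15 → max 45
E regrets: 0, 0, 40 → max 40
F regrets: 65, 75, 25 → max 75
Smallest max regret = 5 → B.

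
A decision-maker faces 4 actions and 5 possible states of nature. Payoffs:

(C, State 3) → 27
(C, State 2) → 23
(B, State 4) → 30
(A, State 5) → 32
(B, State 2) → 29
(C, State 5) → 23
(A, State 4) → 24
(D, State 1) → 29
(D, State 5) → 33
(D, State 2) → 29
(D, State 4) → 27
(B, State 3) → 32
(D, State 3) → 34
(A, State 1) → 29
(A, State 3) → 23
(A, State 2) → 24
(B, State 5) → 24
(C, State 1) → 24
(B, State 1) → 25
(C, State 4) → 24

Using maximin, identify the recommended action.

Row minima: A=23, B=24, C=23, D=27
Best worst-case = 27 → D.

D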